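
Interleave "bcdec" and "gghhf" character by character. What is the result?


Interleaving "bcdec" and "gghhf":
  Position 0: 'b' from first, 'g' from second => "bg"
  Position 1: 'c' from first, 'g' from second => "cg"
  Position 2: 'd' from first, 'h' from second => "dh"
  Position 3: 'e' from first, 'h' from second => "eh"
  Position 4: 'c' from first, 'f' from second => "cf"
Result: bgcgdhehcf

bgcgdhehcf


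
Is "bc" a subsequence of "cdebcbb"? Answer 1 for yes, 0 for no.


Check if "bc" is a subsequence of "cdebcbb"
Greedy scan:
  Position 0 ('c'): no match needed
  Position 1 ('d'): no match needed
  Position 2 ('e'): no match needed
  Position 3 ('b'): matches sub[0] = 'b'
  Position 4 ('c'): matches sub[1] = 'c'
  Position 5 ('b'): no match needed
  Position 6 ('b'): no match needed
All 2 characters matched => is a subsequence

1


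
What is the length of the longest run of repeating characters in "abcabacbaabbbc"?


Input: "abcabacbaabbbc"
Scanning for longest run:
  Position 1 ('b'): new char, reset run to 1
  Position 2 ('c'): new char, reset run to 1
  Position 3 ('a'): new char, reset run to 1
  Position 4 ('b'): new char, reset run to 1
  Position 5 ('a'): new char, reset run to 1
  Position 6 ('c'): new char, reset run to 1
  Position 7 ('b'): new char, reset run to 1
  Position 8 ('a'): new char, reset run to 1
  Position 9 ('a'): continues run of 'a', length=2
  Position 10 ('b'): new char, reset run to 1
  Position 11 ('b'): continues run of 'b', length=2
  Position 12 ('b'): continues run of 'b', length=3
  Position 13 ('c'): new char, reset run to 1
Longest run: 'b' with length 3

3


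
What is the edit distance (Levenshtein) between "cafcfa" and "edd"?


Computing edit distance: "cafcfa" -> "edd"
DP table:
           e    d    d
      0    1    2    3
  c   1    1    2    3
  a   2    2    2    3
  f   3    3    3    3
  c   4    4    4    4
  f   5    5    5    5
  a   6    6    6    6
Edit distance = dp[6][3] = 6

6


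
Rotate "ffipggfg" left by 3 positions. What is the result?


Input: "ffipggfg", rotate left by 3
First 3 characters: "ffi"
Remaining characters: "pggfg"
Concatenate remaining + first: "pggfg" + "ffi" = "pggfgffi"

pggfgffi


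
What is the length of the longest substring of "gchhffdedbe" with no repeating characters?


Input: "gchhffdedbe"
Sliding window (track last position of each char):
  Position 0 ('g'): window [0,0] length 1 -- new best
  Position 1 ('c'): window [0,1] length 2 -- new best
  Position 2 ('h'): window [0,2] length 3 -- new best
  Position 3 ('h'): repeat (last at 2), move window start to 3
  Position 3 ('h'): window [3,3] length 1
  Position 4 ('f'): window [3,4] length 2
  Position 5 ('f'): repeat (last at 4), move window start to 5
  Position 5 ('f'): window [5,5] length 1
  Position 6 ('d'): window [5,6] length 2
  Position 7 ('e'): window [5,7] length 3
  Position 8 ('d'): repeat (last at 6), move window start to 7
  Position 8 ('d'): window [7,8] length 2
  Position 9 ('b'): window [7,9] length 3
  Position 10 ('e'): repeat (last at 7), move window start to 8
  Position 10 ('e'): window [8,10] length 3
Longest substring with no repeats: "gch" with length 3

3


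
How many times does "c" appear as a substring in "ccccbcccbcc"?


Searching for "c" in "ccccbcccbcc"
Scanning each position:
  Position 0: "c" => MATCH
  Position 1: "c" => MATCH
  Position 2: "c" => MATCH
  Position 3: "c" => MATCH
  Position 4: "b" => no
  Position 5: "c" => MATCH
  Position 6: "c" => MATCH
  Position 7: "c" => MATCH
  Position 8: "b" => no
  Position 9: "c" => MATCH
  Position 10: "c" => MATCH
Total occurrences: 9

9


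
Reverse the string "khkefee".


Input: khkefee
Reading characters right to left:
  Position 6: 'e'
  Position 5: 'e'
  Position 4: 'f'
  Position 3: 'e'
  Position 2: 'k'
  Position 1: 'h'
  Position 0: 'k'
Reversed: eefekhk

eefekhk


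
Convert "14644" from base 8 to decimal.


Input: "14644" in base 8
Positional expansion:
  Digit '1' (value 1) x 8^4 = 4096
  Digit '4' (value 4) x 8^3 = 2048
  Digit '6' (value 6) x 8^2 = 384
  Digit '4' (value 4) x 8^1 = 32
  Digit '4' (value 4) x 8^0 = 4
Sum = 6564

6564


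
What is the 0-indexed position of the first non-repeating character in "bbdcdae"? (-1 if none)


Input: bbdcdae
Character frequencies:
  'a': 1
  'b': 2
  'c': 1
  'd': 2
  'e': 1
Scanning left to right for freq == 1:
  Position 0 ('b'): freq=2, skip
  Position 1 ('b'): freq=2, skip
  Position 2 ('d'): freq=2, skip
  Position 3 ('c'): unique! => answer = 3

3


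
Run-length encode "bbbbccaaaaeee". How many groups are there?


Input: bbbbccaaaaeee
Scanning for consecutive runs:
  Group 1: 'b' x 4 (positions 0-3)
  Group 2: 'c' x 2 (positions 4-5)
  Group 3: 'a' x 4 (positions 6-9)
  Group 4: 'e' x 3 (positions 10-12)
Total groups: 4

4


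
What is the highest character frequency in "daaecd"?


Input: daaecd
Character counts:
  'a': 2
  'c': 1
  'd': 2
  'e': 1
Maximum frequency: 2

2


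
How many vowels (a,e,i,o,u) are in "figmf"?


Input: figmf
Checking each character:
  'f' at position 0: consonant
  'i' at position 1: vowel (running total: 1)
  'g' at position 2: consonant
  'm' at position 3: consonant
  'f' at position 4: consonant
Total vowels: 1

1


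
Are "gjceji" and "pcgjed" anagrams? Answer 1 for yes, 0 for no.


Strings: "gjceji", "pcgjed"
Sorted first:  cegijj
Sorted second: cdegjp
Differ at position 1: 'e' vs 'd' => not anagrams

0


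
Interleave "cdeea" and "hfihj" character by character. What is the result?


Interleaving "cdeea" and "hfihj":
  Position 0: 'c' from first, 'h' from second => "ch"
  Position 1: 'd' from first, 'f' from second => "df"
  Position 2: 'e' from first, 'i' from second => "ei"
  Position 3: 'e' from first, 'h' from second => "eh"
  Position 4: 'a' from first, 'j' from second => "aj"
Result: chdfeiehaj

chdfeiehaj


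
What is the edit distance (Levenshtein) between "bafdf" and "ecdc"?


Computing edit distance: "bafdf" -> "ecdc"
DP table:
           e    c    d    c
      0    1    2    3    4
  b   1    1    2    3    4
  a   2    2    2    3    4
  f   3    3    3    3    4
  d   4    4    4    3    4
  f   5    5    5    4    4
Edit distance = dp[5][4] = 4

4


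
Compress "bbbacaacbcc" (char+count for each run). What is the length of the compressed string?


Input: bbbacaacbcc
Runs:
  'b' x 3 => "b3"
  'a' x 1 => "a1"
  'c' x 1 => "c1"
  'a' x 2 => "a2"
  'c' x 1 => "c1"
  'b' x 1 => "b1"
  'c' x 2 => "c2"
Compressed: "b3a1c1a2c1b1c2"
Compressed length: 14

14


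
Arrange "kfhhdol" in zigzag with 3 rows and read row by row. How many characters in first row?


Zigzag "kfhhdol" into 3 rows:
Placing characters:
  'k' => row 0
  'f' => row 1
  'h' => row 2
  'h' => row 1
  'd' => row 0
  'o' => row 1
  'l' => row 2
Rows:
  Row 0: "kd"
  Row 1: "fho"
  Row 2: "hl"
First row length: 2

2


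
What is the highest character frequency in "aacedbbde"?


Input: aacedbbde
Character counts:
  'a': 2
  'b': 2
  'c': 1
  'd': 2
  'e': 2
Maximum frequency: 2

2


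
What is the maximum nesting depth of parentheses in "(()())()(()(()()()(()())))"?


Input: "(()())()(()(()()()(()())))"
Tracking depth:
  Position 0 '(': depth becomes 1
  Position 1 '(': depth becomes 2
  Position 2 ')': depth becomes 1
  Position 3 '(': depth becomes 2
  Position 4 ')': depth becomes 1
  Position 5 ')': depth becomes 0
  Position 6 '(': depth becomes 1
  Position 7 ')': depth becomes 0
  Position 8 '(': depth becomes 1
  Position 9 '(': depth becomes 2
  Position 10 ')': depth becomes 1
  Position 11 '(': depth becomes 2
  Position 12 '(': depth becomes 3
  Position 13 ')': depth becomes 2
  Position 14 '(': depth becomes 3
  Position 15 ')': depth becomes 2
  Position 16 '(': depth becomes 3
  Position 17 ')': depth becomes 2
  Position 18 '(': depth becomes 3
  Position 19 '(': depth becomes 4
  Position 20 ')': depth becomes 3
  Position 21 '(': depth becomes 4
  Position 22 ')': depth becomes 3
  Position 23 ')': depth becomes 2
  Position 24 ')': depth becomes 1
  Position 25 ')': depth becomes 0
Maximum depth reached: 4

4


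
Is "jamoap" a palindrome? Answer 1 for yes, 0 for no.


Input: jamoap
Reversed: paomaj
  Compare pos 0 ('j') with pos 5 ('p'): MISMATCH
  Compare pos 1 ('a') with pos 4 ('a'): match
  Compare pos 2 ('m') with pos 3 ('o'): MISMATCH
Result: not a palindrome

0


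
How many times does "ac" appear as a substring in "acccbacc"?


Searching for "ac" in "acccbacc"
Scanning each position:
  Position 0: "ac" => MATCH
  Position 1: "cc" => no
  Position 2: "cc" => no
  Position 3: "cb" => no
  Position 4: "ba" => no
  Position 5: "ac" => MATCH
  Position 6: "cc" => no
Total occurrences: 2

2


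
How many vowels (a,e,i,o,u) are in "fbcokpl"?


Input: fbcokpl
Checking each character:
  'f' at position 0: consonant
  'b' at position 1: consonant
  'c' at position 2: consonant
  'o' at position 3: vowel (running total: 1)
  'k' at position 4: consonant
  'p' at position 5: consonant
  'l' at position 6: consonant
Total vowels: 1

1


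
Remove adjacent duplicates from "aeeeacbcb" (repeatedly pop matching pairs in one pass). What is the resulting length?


Input: aeeeacbcb
Stack-based adjacent duplicate removal:
  Read 'a': push. Stack: a
  Read 'e': push. Stack: ae
  Read 'e': matches stack top 'e' => pop. Stack: a
  Read 'e': push. Stack: ae
  Read 'a': push. Stack: aea
  Read 'c': push. Stack: aeac
  Read 'b': push. Stack: aeacb
  Read 'c': push. Stack: aeacbc
  Read 'b': push. Stack: aeacbcb
Final stack: "aeacbcb" (length 7)

7


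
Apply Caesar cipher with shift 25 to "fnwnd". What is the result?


Caesar cipher: shift "fnwnd" by 25
  'f' (pos 5) + 25 = pos 4 = 'e'
  'n' (pos 13) + 25 = pos 12 = 'm'
  'w' (pos 22) + 25 = pos 21 = 'v'
  'n' (pos 13) + 25 = pos 12 = 'm'
  'd' (pos 3) + 25 = pos 2 = 'c'
Result: emvmc

emvmc


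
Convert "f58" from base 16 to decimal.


Input: "f58" in base 16
Positional expansion:
  Digit 'f' (value 15) x 16^2 = 3840
  Digit '5' (value 5) x 16^1 = 80
  Digit '8' (value 8) x 16^0 = 8
Sum = 3928

3928


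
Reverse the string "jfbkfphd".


Input: jfbkfphd
Reading characters right to left:
  Position 7: 'd'
  Position 6: 'h'
  Position 5: 'p'
  Position 4: 'f'
  Position 3: 'k'
  Position 2: 'b'
  Position 1: 'f'
  Position 0: 'j'
Reversed: dhpfkbfj

dhpfkbfj


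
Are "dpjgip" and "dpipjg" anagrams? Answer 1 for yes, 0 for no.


Strings: "dpjgip", "dpipjg"
Sorted first:  dgijpp
Sorted second: dgijpp
Sorted forms match => anagrams

1


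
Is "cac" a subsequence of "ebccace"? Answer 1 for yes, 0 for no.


Check if "cac" is a subsequence of "ebccace"
Greedy scan:
  Position 0 ('e'): no match needed
  Position 1 ('b'): no match needed
  Position 2 ('c'): matches sub[0] = 'c'
  Position 3 ('c'): no match needed
  Position 4 ('a'): matches sub[1] = 'a'
  Position 5 ('c'): matches sub[2] = 'c'
  Position 6 ('e'): no match needed
All 3 characters matched => is a subsequence

1


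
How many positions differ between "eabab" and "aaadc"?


Comparing "eabab" and "aaadc" position by position:
  Position 0: 'e' vs 'a' => DIFFER
  Position 1: 'a' vs 'a' => same
  Position 2: 'b' vs 'a' => DIFFER
  Position 3: 'a' vs 'd' => DIFFER
  Position 4: 'b' vs 'c' => DIFFER
Positions that differ: 4

4


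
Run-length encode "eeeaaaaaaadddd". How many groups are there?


Input: eeeaaaaaaadddd
Scanning for consecutive runs:
  Group 1: 'e' x 3 (positions 0-2)
  Group 2: 'a' x 7 (positions 3-9)
  Group 3: 'd' x 4 (positions 10-13)
Total groups: 3

3


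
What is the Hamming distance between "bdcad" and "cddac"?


Comparing "bdcad" and "cddac" position by position:
  Position 0: 'b' vs 'c' => differ
  Position 1: 'd' vs 'd' => same
  Position 2: 'c' vs 'd' => differ
  Position 3: 'a' vs 'a' => same
  Position 4: 'd' vs 'c' => differ
Total differences (Hamming distance): 3

3


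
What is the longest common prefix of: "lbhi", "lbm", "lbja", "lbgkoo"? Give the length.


Words: lbhi, lbm, lbja, lbgkoo
  Position 0: all 'l' => match
  Position 1: all 'b' => match
  Position 2: ('h', 'm', 'j', 'g') => mismatch, stop
LCP = "lb" (length 2)

2


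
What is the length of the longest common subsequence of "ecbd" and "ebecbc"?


LCS of "ecbd" and "ebecbc"
DP table:
           e    b    e    c    b    c
      0    0    0    0    0    0    0
  e   0    1    1    1    1    1    1
  c   0    1    1    1    2    2    2
  b   0    1    2    2    2    3    3
  d   0    1    2    2    2    3    3
LCS length = dp[4][6] = 3

3


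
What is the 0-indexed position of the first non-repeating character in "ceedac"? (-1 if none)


Input: ceedac
Character frequencies:
  'a': 1
  'c': 2
  'd': 1
  'e': 2
Scanning left to right for freq == 1:
  Position 0 ('c'): freq=2, skip
  Position 1 ('e'): freq=2, skip
  Position 2 ('e'): freq=2, skip
  Position 3 ('d'): unique! => answer = 3

3


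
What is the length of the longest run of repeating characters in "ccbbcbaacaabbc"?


Input: "ccbbcbaacaabbc"
Scanning for longest run:
  Position 1 ('c'): continues run of 'c', length=2
  Position 2 ('b'): new char, reset run to 1
  Position 3 ('b'): continues run of 'b', length=2
  Position 4 ('c'): new char, reset run to 1
  Position 5 ('b'): new char, reset run to 1
  Position 6 ('a'): new char, reset run to 1
  Position 7 ('a'): continues run of 'a', length=2
  Position 8 ('c'): new char, reset run to 1
  Position 9 ('a'): new char, reset run to 1
  Position 10 ('a'): continues run of 'a', length=2
  Position 11 ('b'): new char, reset run to 1
  Position 12 ('b'): continues run of 'b', length=2
  Position 13 ('c'): new char, reset run to 1
Longest run: 'c' with length 2

2


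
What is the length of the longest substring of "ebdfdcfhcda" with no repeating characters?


Input: "ebdfdcfhcda"
Sliding window (track last position of each char):
  Position 0 ('e'): window [0,0] length 1 -- new best
  Position 1 ('b'): window [0,1] length 2 -- new best
  Position 2 ('d'): window [0,2] length 3 -- new best
  Position 3 ('f'): window [0,3] length 4 -- new best
  Position 4 ('d'): repeat (last at 2), move window start to 3
  Position 4 ('d'): window [3,4] length 2
  Position 5 ('c'): window [3,5] length 3
  Position 6 ('f'): repeat (last at 3), move window start to 4
  Position 6 ('f'): window [4,6] length 3
  Position 7 ('h'): window [4,7] length 4
  Position 8 ('c'): repeat (last at 5), move window start to 6
  Position 8 ('c'): window [6,8] length 3
  Position 9 ('d'): window [6,9] length 4
  Position 10 ('a'): window [6,10] length 5 -- new best
Longest substring with no repeats: "fhcda" with length 5

5


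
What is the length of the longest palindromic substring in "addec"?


Input: "addec"
Checking substrings for palindromes:
  [1:3] "dd" (len 2) => palindrome
Longest palindromic substring: "dd" with length 2

2


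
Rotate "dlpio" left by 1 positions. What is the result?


Input: "dlpio", rotate left by 1
First 1 characters: "d"
Remaining characters: "lpio"
Concatenate remaining + first: "lpio" + "d" = "lpiod"

lpiod


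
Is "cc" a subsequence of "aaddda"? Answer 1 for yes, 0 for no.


Check if "cc" is a subsequence of "aaddda"
Greedy scan:
  Position 0 ('a'): no match needed
  Position 1 ('a'): no match needed
  Position 2 ('d'): no match needed
  Position 3 ('d'): no match needed
  Position 4 ('d'): no match needed
  Position 5 ('a'): no match needed
Only matched 0/2 characters => not a subsequence

0


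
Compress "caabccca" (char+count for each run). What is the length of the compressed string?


Input: caabccca
Runs:
  'c' x 1 => "c1"
  'a' x 2 => "a2"
  'b' x 1 => "b1"
  'c' x 3 => "c3"
  'a' x 1 => "a1"
Compressed: "c1a2b1c3a1"
Compressed length: 10

10


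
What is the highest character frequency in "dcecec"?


Input: dcecec
Character counts:
  'c': 3
  'd': 1
  'e': 2
Maximum frequency: 3

3


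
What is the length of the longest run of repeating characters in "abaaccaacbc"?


Input: "abaaccaacbc"
Scanning for longest run:
  Position 1 ('b'): new char, reset run to 1
  Position 2 ('a'): new char, reset run to 1
  Position 3 ('a'): continues run of 'a', length=2
  Position 4 ('c'): new char, reset run to 1
  Position 5 ('c'): continues run of 'c', length=2
  Position 6 ('a'): new char, reset run to 1
  Position 7 ('a'): continues run of 'a', length=2
  Position 8 ('c'): new char, reset run to 1
  Position 9 ('b'): new char, reset run to 1
  Position 10 ('c'): new char, reset run to 1
Longest run: 'a' with length 2

2


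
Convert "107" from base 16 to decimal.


Input: "107" in base 16
Positional expansion:
  Digit '1' (value 1) x 16^2 = 256
  Digit '0' (value 0) x 16^1 = 0
  Digit '7' (value 7) x 16^0 = 7
Sum = 263

263


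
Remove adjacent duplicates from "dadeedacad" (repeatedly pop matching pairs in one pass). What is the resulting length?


Input: dadeedacad
Stack-based adjacent duplicate removal:
  Read 'd': push. Stack: d
  Read 'a': push. Stack: da
  Read 'd': push. Stack: dad
  Read 'e': push. Stack: dade
  Read 'e': matches stack top 'e' => pop. Stack: dad
  Read 'd': matches stack top 'd' => pop. Stack: da
  Read 'a': matches stack top 'a' => pop. Stack: d
  Read 'c': push. Stack: dc
  Read 'a': push. Stack: dca
  Read 'd': push. Stack: dcad
Final stack: "dcad" (length 4)

4


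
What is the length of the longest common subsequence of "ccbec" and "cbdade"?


LCS of "ccbec" and "cbdade"
DP table:
           c    b    d    a    d    e
      0    0    0    0    0    0    0
  c   0    1    1    1    1    1    1
  c   0    1    1    1    1    1    1
  b   0    1    2    2    2    2    2
  e   0    1    2    2    2    2    3
  c   0    1    2    2    2    2    3
LCS length = dp[5][6] = 3

3


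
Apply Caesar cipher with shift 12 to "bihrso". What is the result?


Caesar cipher: shift "bihrso" by 12
  'b' (pos 1) + 12 = pos 13 = 'n'
  'i' (pos 8) + 12 = pos 20 = 'u'
  'h' (pos 7) + 12 = pos 19 = 't'
  'r' (pos 17) + 12 = pos 3 = 'd'
  's' (pos 18) + 12 = pos 4 = 'e'
  'o' (pos 14) + 12 = pos 0 = 'a'
Result: nutdea

nutdea


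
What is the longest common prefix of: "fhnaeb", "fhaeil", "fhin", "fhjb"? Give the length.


Words: fhnaeb, fhaeil, fhin, fhjb
  Position 0: all 'f' => match
  Position 1: all 'h' => match
  Position 2: ('n', 'a', 'i', 'j') => mismatch, stop
LCP = "fh" (length 2)

2


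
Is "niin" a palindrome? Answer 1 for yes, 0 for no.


Input: niin
Reversed: niin
  Compare pos 0 ('n') with pos 3 ('n'): match
  Compare pos 1 ('i') with pos 2 ('i'): match
Result: palindrome

1


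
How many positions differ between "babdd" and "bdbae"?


Comparing "babdd" and "bdbae" position by position:
  Position 0: 'b' vs 'b' => same
  Position 1: 'a' vs 'd' => DIFFER
  Position 2: 'b' vs 'b' => same
  Position 3: 'd' vs 'a' => DIFFER
  Position 4: 'd' vs 'e' => DIFFER
Positions that differ: 3

3


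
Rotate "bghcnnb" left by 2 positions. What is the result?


Input: "bghcnnb", rotate left by 2
First 2 characters: "bg"
Remaining characters: "hcnnb"
Concatenate remaining + first: "hcnnb" + "bg" = "hcnnbbg"

hcnnbbg


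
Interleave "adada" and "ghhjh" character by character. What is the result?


Interleaving "adada" and "ghhjh":
  Position 0: 'a' from first, 'g' from second => "ag"
  Position 1: 'd' from first, 'h' from second => "dh"
  Position 2: 'a' from first, 'h' from second => "ah"
  Position 3: 'd' from first, 'j' from second => "dj"
  Position 4: 'a' from first, 'h' from second => "ah"
Result: agdhahdjah

agdhahdjah


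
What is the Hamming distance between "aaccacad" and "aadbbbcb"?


Comparing "aaccacad" and "aadbbbcb" position by position:
  Position 0: 'a' vs 'a' => same
  Position 1: 'a' vs 'a' => same
  Position 2: 'c' vs 'd' => differ
  Position 3: 'c' vs 'b' => differ
  Position 4: 'a' vs 'b' => differ
  Position 5: 'c' vs 'b' => differ
  Position 6: 'a' vs 'c' => differ
  Position 7: 'd' vs 'b' => differ
Total differences (Hamming distance): 6

6


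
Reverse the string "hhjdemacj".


Input: hhjdemacj
Reading characters right to left:
  Position 8: 'j'
  Position 7: 'c'
  Position 6: 'a'
  Position 5: 'm'
  Position 4: 'e'
  Position 3: 'd'
  Position 2: 'j'
  Position 1: 'h'
  Position 0: 'h'
Reversed: jcamedjhh

jcamedjhh


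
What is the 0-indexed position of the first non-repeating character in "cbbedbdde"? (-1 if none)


Input: cbbedbdde
Character frequencies:
  'b': 3
  'c': 1
  'd': 3
  'e': 2
Scanning left to right for freq == 1:
  Position 0 ('c'): unique! => answer = 0

0


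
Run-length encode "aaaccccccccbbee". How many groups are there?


Input: aaaccccccccbbee
Scanning for consecutive runs:
  Group 1: 'a' x 3 (positions 0-2)
  Group 2: 'c' x 8 (positions 3-10)
  Group 3: 'b' x 2 (positions 11-12)
  Group 4: 'e' x 2 (positions 13-14)
Total groups: 4

4


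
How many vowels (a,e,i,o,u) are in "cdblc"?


Input: cdblc
Checking each character:
  'c' at position 0: consonant
  'd' at position 1: consonant
  'b' at position 2: consonant
  'l' at position 3: consonant
  'c' at position 4: consonant
Total vowels: 0

0


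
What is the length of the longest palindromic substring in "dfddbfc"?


Input: "dfddbfc"
Checking substrings for palindromes:
  [0:3] "dfd" (len 3) => palindrome
  [2:4] "dd" (len 2) => palindrome
Longest palindromic substring: "dfd" with length 3

3


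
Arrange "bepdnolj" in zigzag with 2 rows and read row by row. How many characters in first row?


Zigzag "bepdnolj" into 2 rows:
Placing characters:
  'b' => row 0
  'e' => row 1
  'p' => row 0
  'd' => row 1
  'n' => row 0
  'o' => row 1
  'l' => row 0
  'j' => row 1
Rows:
  Row 0: "bpnl"
  Row 1: "edoj"
First row length: 4

4


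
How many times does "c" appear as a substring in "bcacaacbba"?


Searching for "c" in "bcacaacbba"
Scanning each position:
  Position 0: "b" => no
  Position 1: "c" => MATCH
  Position 2: "a" => no
  Position 3: "c" => MATCH
  Position 4: "a" => no
  Position 5: "a" => no
  Position 6: "c" => MATCH
  Position 7: "b" => no
  Position 8: "b" => no
  Position 9: "a" => no
Total occurrences: 3

3


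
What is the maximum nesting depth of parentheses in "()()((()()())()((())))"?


Input: "()()((()()())()((())))"
Tracking depth:
  Position 0 '(': depth becomes 1
  Position 1 ')': depth becomes 0
  Position 2 '(': depth becomes 1
  Position 3 ')': depth becomes 0
  Position 4 '(': depth becomes 1
  Position 5 '(': depth becomes 2
  Position 6 '(': depth becomes 3
  Position 7 ')': depth becomes 2
  Position 8 '(': depth becomes 3
  Position 9 ')': depth becomes 2
  Position 10 '(': depth becomes 3
  Position 11 ')': depth becomes 2
  Position 12 ')': depth becomes 1
  Position 13 '(': depth becomes 2
  Position 14 ')': depth becomes 1
  Position 15 '(': depth becomes 2
  Position 16 '(': depth becomes 3
  Position 17 '(': depth becomes 4
  Position 18 ')': depth becomes 3
  Position 19 ')': depth becomes 2
  Position 20 ')': depth becomes 1
  Position 21 ')': depth becomes 0
Maximum depth reached: 4

4


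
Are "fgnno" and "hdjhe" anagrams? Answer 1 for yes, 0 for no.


Strings: "fgnno", "hdjhe"
Sorted first:  fgnno
Sorted second: dehhj
Differ at position 0: 'f' vs 'd' => not anagrams

0


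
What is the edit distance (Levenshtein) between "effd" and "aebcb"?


Computing edit distance: "effd" -> "aebcb"
DP table:
           a    e    b    c    b
      0    1    2    3    4    5
  e   1    1    1    2    3    4
  f   2    2    2    2    3    4
  f   3    3    3    3    3    4
  d   4    4    4    4    4    4
Edit distance = dp[4][5] = 4

4


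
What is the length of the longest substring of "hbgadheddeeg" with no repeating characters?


Input: "hbgadheddeeg"
Sliding window (track last position of each char):
  Position 0 ('h'): window [0,0] length 1 -- new best
  Position 1 ('b'): window [0,1] length 2 -- new best
  Position 2 ('g'): window [0,2] length 3 -- new best
  Position 3 ('a'): window [0,3] length 4 -- new best
  Position 4 ('d'): window [0,4] length 5 -- new best
  Position 5 ('h'): repeat (last at 0), move window start to 1
  Position 5 ('h'): window [1,5] length 5
  Position 6 ('e'): window [1,6] length 6 -- new best
  Position 7 ('d'): repeat (last at 4), move window start to 5
  Position 7 ('d'): window [5,7] length 3
  Position 8 ('d'): repeat (last at 7), move window start to 8
  Position 8 ('d'): window [8,8] length 1
  Position 9 ('e'): window [8,9] length 2
  Position 10 ('e'): repeat (last at 9), move window start to 10
  Position 10 ('e'): window [10,10] length 1
  Position 11 ('g'): window [10,11] length 2
Longest substring with no repeats: "bgadhe" with length 6

6


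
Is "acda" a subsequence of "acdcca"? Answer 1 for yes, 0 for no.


Check if "acda" is a subsequence of "acdcca"
Greedy scan:
  Position 0 ('a'): matches sub[0] = 'a'
  Position 1 ('c'): matches sub[1] = 'c'
  Position 2 ('d'): matches sub[2] = 'd'
  Position 3 ('c'): no match needed
  Position 4 ('c'): no match needed
  Position 5 ('a'): matches sub[3] = 'a'
All 4 characters matched => is a subsequence

1


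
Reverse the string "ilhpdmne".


Input: ilhpdmne
Reading characters right to left:
  Position 7: 'e'
  Position 6: 'n'
  Position 5: 'm'
  Position 4: 'd'
  Position 3: 'p'
  Position 2: 'h'
  Position 1: 'l'
  Position 0: 'i'
Reversed: enmdphli

enmdphli


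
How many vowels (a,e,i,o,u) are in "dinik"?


Input: dinik
Checking each character:
  'd' at position 0: consonant
  'i' at position 1: vowel (running total: 1)
  'n' at position 2: consonant
  'i' at position 3: vowel (running total: 2)
  'k' at position 4: consonant
Total vowels: 2

2


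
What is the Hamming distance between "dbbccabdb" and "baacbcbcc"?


Comparing "dbbccabdb" and "baacbcbcc" position by position:
  Position 0: 'd' vs 'b' => differ
  Position 1: 'b' vs 'a' => differ
  Position 2: 'b' vs 'a' => differ
  Position 3: 'c' vs 'c' => same
  Position 4: 'c' vs 'b' => differ
  Position 5: 'a' vs 'c' => differ
  Position 6: 'b' vs 'b' => same
  Position 7: 'd' vs 'c' => differ
  Position 8: 'b' vs 'c' => differ
Total differences (Hamming distance): 7

7


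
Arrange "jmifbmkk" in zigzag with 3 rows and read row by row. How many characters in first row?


Zigzag "jmifbmkk" into 3 rows:
Placing characters:
  'j' => row 0
  'm' => row 1
  'i' => row 2
  'f' => row 1
  'b' => row 0
  'm' => row 1
  'k' => row 2
  'k' => row 1
Rows:
  Row 0: "jb"
  Row 1: "mfmk"
  Row 2: "ik"
First row length: 2

2


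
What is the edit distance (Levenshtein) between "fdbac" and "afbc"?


Computing edit distance: "fdbac" -> "afbc"
DP table:
           a    f    b    c
      0    1    2    3    4
  f   1    1    1    2    3
  d   2    2    2    2    3
  b   3    3    3    2    3
  a   4    3    4    3    3
  c   5    4    4    4    3
Edit distance = dp[5][4] = 3

3


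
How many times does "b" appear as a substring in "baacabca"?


Searching for "b" in "baacabca"
Scanning each position:
  Position 0: "b" => MATCH
  Position 1: "a" => no
  Position 2: "a" => no
  Position 3: "c" => no
  Position 4: "a" => no
  Position 5: "b" => MATCH
  Position 6: "c" => no
  Position 7: "a" => no
Total occurrences: 2

2


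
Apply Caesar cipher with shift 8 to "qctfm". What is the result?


Caesar cipher: shift "qctfm" by 8
  'q' (pos 16) + 8 = pos 24 = 'y'
  'c' (pos 2) + 8 = pos 10 = 'k'
  't' (pos 19) + 8 = pos 1 = 'b'
  'f' (pos 5) + 8 = pos 13 = 'n'
  'm' (pos 12) + 8 = pos 20 = 'u'
Result: ykbnu

ykbnu


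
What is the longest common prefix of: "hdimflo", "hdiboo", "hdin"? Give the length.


Words: hdimflo, hdiboo, hdin
  Position 0: all 'h' => match
  Position 1: all 'd' => match
  Position 2: all 'i' => match
  Position 3: ('m', 'b', 'n') => mismatch, stop
LCP = "hdi" (length 3)

3


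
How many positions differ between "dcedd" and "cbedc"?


Comparing "dcedd" and "cbedc" position by position:
  Position 0: 'd' vs 'c' => DIFFER
  Position 1: 'c' vs 'b' => DIFFER
  Position 2: 'e' vs 'e' => same
  Position 3: 'd' vs 'd' => same
  Position 4: 'd' vs 'c' => DIFFER
Positions that differ: 3

3


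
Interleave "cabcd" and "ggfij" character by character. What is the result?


Interleaving "cabcd" and "ggfij":
  Position 0: 'c' from first, 'g' from second => "cg"
  Position 1: 'a' from first, 'g' from second => "ag"
  Position 2: 'b' from first, 'f' from second => "bf"
  Position 3: 'c' from first, 'i' from second => "ci"
  Position 4: 'd' from first, 'j' from second => "dj"
Result: cgagbfcidj

cgagbfcidj


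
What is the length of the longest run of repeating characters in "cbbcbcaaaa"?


Input: "cbbcbcaaaa"
Scanning for longest run:
  Position 1 ('b'): new char, reset run to 1
  Position 2 ('b'): continues run of 'b', length=2
  Position 3 ('c'): new char, reset run to 1
  Position 4 ('b'): new char, reset run to 1
  Position 5 ('c'): new char, reset run to 1
  Position 6 ('a'): new char, reset run to 1
  Position 7 ('a'): continues run of 'a', length=2
  Position 8 ('a'): continues run of 'a', length=3
  Position 9 ('a'): continues run of 'a', length=4
Longest run: 'a' with length 4

4


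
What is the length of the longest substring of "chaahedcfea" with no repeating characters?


Input: "chaahedcfea"
Sliding window (track last position of each char):
  Position 0 ('c'): window [0,0] length 1 -- new best
  Position 1 ('h'): window [0,1] length 2 -- new best
  Position 2 ('a'): window [0,2] length 3 -- new best
  Position 3 ('a'): repeat (last at 2), move window start to 3
  Position 3 ('a'): window [3,3] length 1
  Position 4 ('h'): window [3,4] length 2
  Position 5 ('e'): window [3,5] length 3
  Position 6 ('d'): window [3,6] length 4 -- new best
  Position 7 ('c'): window [3,7] length 5 -- new best
  Position 8 ('f'): window [3,8] length 6 -- new best
  Position 9 ('e'): repeat (last at 5), move window start to 6
  Position 9 ('e'): window [6,9] length 4
  Position 10 ('a'): window [6,10] length 5
Longest substring with no repeats: "ahedcf" with length 6

6


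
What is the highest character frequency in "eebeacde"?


Input: eebeacde
Character counts:
  'a': 1
  'b': 1
  'c': 1
  'd': 1
  'e': 4
Maximum frequency: 4

4


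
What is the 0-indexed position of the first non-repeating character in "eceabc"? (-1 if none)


Input: eceabc
Character frequencies:
  'a': 1
  'b': 1
  'c': 2
  'e': 2
Scanning left to right for freq == 1:
  Position 0 ('e'): freq=2, skip
  Position 1 ('c'): freq=2, skip
  Position 2 ('e'): freq=2, skip
  Position 3 ('a'): unique! => answer = 3

3


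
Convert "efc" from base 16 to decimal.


Input: "efc" in base 16
Positional expansion:
  Digit 'e' (value 14) x 16^2 = 3584
  Digit 'f' (value 15) x 16^1 = 240
  Digit 'c' (value 12) x 16^0 = 12
Sum = 3836

3836


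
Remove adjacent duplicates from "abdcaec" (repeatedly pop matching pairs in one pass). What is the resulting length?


Input: abdcaec
Stack-based adjacent duplicate removal:
  Read 'a': push. Stack: a
  Read 'b': push. Stack: ab
  Read 'd': push. Stack: abd
  Read 'c': push. Stack: abdc
  Read 'a': push. Stack: abdca
  Read 'e': push. Stack: abdcae
  Read 'c': push. Stack: abdcaec
Final stack: "abdcaec" (length 7)

7


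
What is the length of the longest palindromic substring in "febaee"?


Input: "febaee"
Checking substrings for palindromes:
  [4:6] "ee" (len 2) => palindrome
Longest palindromic substring: "ee" with length 2

2


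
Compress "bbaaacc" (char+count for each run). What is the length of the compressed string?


Input: bbaaacc
Runs:
  'b' x 2 => "b2"
  'a' x 3 => "a3"
  'c' x 2 => "c2"
Compressed: "b2a3c2"
Compressed length: 6

6


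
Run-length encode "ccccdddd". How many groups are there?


Input: ccccdddd
Scanning for consecutive runs:
  Group 1: 'c' x 4 (positions 0-3)
  Group 2: 'd' x 4 (positions 4-7)
Total groups: 2

2


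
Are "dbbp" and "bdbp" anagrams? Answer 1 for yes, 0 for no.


Strings: "dbbp", "bdbp"
Sorted first:  bbdp
Sorted second: bbdp
Sorted forms match => anagrams

1


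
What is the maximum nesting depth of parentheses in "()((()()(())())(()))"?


Input: "()((()()(())())(()))"
Tracking depth:
  Position 0 '(': depth becomes 1
  Position 1 ')': depth becomes 0
  Position 2 '(': depth becomes 1
  Position 3 '(': depth becomes 2
  Position 4 '(': depth becomes 3
  Position 5 ')': depth becomes 2
  Position 6 '(': depth becomes 3
  Position 7 ')': depth becomes 2
  Position 8 '(': depth becomes 3
  Position 9 '(': depth becomes 4
  Position 10 ')': depth becomes 3
  Position 11 ')': depth becomes 2
  Position 12 '(': depth becomes 3
  Position 13 ')': depth becomes 2
  Position 14 ')': depth becomes 1
  Position 15 '(': depth becomes 2
  Position 16 '(': depth becomes 3
  Position 17 ')': depth becomes 2
  Position 18 ')': depth becomes 1
  Position 19 ')': depth becomes 0
Maximum depth reached: 4

4


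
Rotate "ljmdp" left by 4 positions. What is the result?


Input: "ljmdp", rotate left by 4
First 4 characters: "ljmd"
Remaining characters: "p"
Concatenate remaining + first: "p" + "ljmd" = "pljmd"

pljmd


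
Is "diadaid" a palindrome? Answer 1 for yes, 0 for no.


Input: diadaid
Reversed: diadaid
  Compare pos 0 ('d') with pos 6 ('d'): match
  Compare pos 1 ('i') with pos 5 ('i'): match
  Compare pos 2 ('a') with pos 4 ('a'): match
Result: palindrome

1


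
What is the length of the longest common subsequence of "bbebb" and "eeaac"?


LCS of "bbebb" and "eeaac"
DP table:
           e    e    a    a    c
      0    0    0    0    0    0
  b   0    0    0    0    0    0
  b   0    0    0    0    0    0
  e   0    1    1    1    1    1
  b   0    1    1    1    1    1
  b   0    1    1    1    1    1
LCS length = dp[5][5] = 1

1


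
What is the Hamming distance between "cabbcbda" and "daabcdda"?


Comparing "cabbcbda" and "daabcdda" position by position:
  Position 0: 'c' vs 'd' => differ
  Position 1: 'a' vs 'a' => same
  Position 2: 'b' vs 'a' => differ
  Position 3: 'b' vs 'b' => same
  Position 4: 'c' vs 'c' => same
  Position 5: 'b' vs 'd' => differ
  Position 6: 'd' vs 'd' => same
  Position 7: 'a' vs 'a' => same
Total differences (Hamming distance): 3

3


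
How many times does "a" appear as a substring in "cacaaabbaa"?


Searching for "a" in "cacaaabbaa"
Scanning each position:
  Position 0: "c" => no
  Position 1: "a" => MATCH
  Position 2: "c" => no
  Position 3: "a" => MATCH
  Position 4: "a" => MATCH
  Position 5: "a" => MATCH
  Position 6: "b" => no
  Position 7: "b" => no
  Position 8: "a" => MATCH
  Position 9: "a" => MATCH
Total occurrences: 6

6


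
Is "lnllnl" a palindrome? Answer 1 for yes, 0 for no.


Input: lnllnl
Reversed: lnllnl
  Compare pos 0 ('l') with pos 5 ('l'): match
  Compare pos 1 ('n') with pos 4 ('n'): match
  Compare pos 2 ('l') with pos 3 ('l'): match
Result: palindrome

1


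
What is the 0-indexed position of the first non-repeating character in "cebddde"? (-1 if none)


Input: cebddde
Character frequencies:
  'b': 1
  'c': 1
  'd': 3
  'e': 2
Scanning left to right for freq == 1:
  Position 0 ('c'): unique! => answer = 0

0


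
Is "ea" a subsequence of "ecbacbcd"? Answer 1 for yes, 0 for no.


Check if "ea" is a subsequence of "ecbacbcd"
Greedy scan:
  Position 0 ('e'): matches sub[0] = 'e'
  Position 1 ('c'): no match needed
  Position 2 ('b'): no match needed
  Position 3 ('a'): matches sub[1] = 'a'
  Position 4 ('c'): no match needed
  Position 5 ('b'): no match needed
  Position 6 ('c'): no match needed
  Position 7 ('d'): no match needed
All 2 characters matched => is a subsequence

1


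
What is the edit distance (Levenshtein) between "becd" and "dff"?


Computing edit distance: "becd" -> "dff"
DP table:
           d    f    f
      0    1    2    3
  b   1    1    2    3
  e   2    2    2    3
  c   3    3    3    3
  d   4    3    4    4
Edit distance = dp[4][3] = 4

4


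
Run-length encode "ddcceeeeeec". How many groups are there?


Input: ddcceeeeeec
Scanning for consecutive runs:
  Group 1: 'd' x 2 (positions 0-1)
  Group 2: 'c' x 2 (positions 2-3)
  Group 3: 'e' x 6 (positions 4-9)
  Group 4: 'c' x 1 (positions 10-10)
Total groups: 4

4


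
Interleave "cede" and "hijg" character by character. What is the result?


Interleaving "cede" and "hijg":
  Position 0: 'c' from first, 'h' from second => "ch"
  Position 1: 'e' from first, 'i' from second => "ei"
  Position 2: 'd' from first, 'j' from second => "dj"
  Position 3: 'e' from first, 'g' from second => "eg"
Result: cheidjeg

cheidjeg


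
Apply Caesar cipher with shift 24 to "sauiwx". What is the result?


Caesar cipher: shift "sauiwx" by 24
  's' (pos 18) + 24 = pos 16 = 'q'
  'a' (pos 0) + 24 = pos 24 = 'y'
  'u' (pos 20) + 24 = pos 18 = 's'
  'i' (pos 8) + 24 = pos 6 = 'g'
  'w' (pos 22) + 24 = pos 20 = 'u'
  'x' (pos 23) + 24 = pos 21 = 'v'
Result: qysguv

qysguv


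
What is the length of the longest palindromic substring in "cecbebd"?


Input: "cecbebd"
Checking substrings for palindromes:
  [0:3] "cec" (len 3) => palindrome
  [3:6] "beb" (len 3) => palindrome
Longest palindromic substring: "cec" with length 3

3


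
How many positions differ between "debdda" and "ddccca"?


Comparing "debdda" and "ddccca" position by position:
  Position 0: 'd' vs 'd' => same
  Position 1: 'e' vs 'd' => DIFFER
  Position 2: 'b' vs 'c' => DIFFER
  Position 3: 'd' vs 'c' => DIFFER
  Position 4: 'd' vs 'c' => DIFFER
  Position 5: 'a' vs 'a' => same
Positions that differ: 4

4


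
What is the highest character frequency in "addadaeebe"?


Input: addadaeebe
Character counts:
  'a': 3
  'b': 1
  'd': 3
  'e': 3
Maximum frequency: 3

3


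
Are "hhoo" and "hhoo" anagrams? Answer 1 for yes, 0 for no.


Strings: "hhoo", "hhoo"
Sorted first:  hhoo
Sorted second: hhoo
Sorted forms match => anagrams

1


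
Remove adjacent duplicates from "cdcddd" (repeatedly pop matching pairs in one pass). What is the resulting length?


Input: cdcddd
Stack-based adjacent duplicate removal:
  Read 'c': push. Stack: c
  Read 'd': push. Stack: cd
  Read 'c': push. Stack: cdc
  Read 'd': push. Stack: cdcd
  Read 'd': matches stack top 'd' => pop. Stack: cdc
  Read 'd': push. Stack: cdcd
Final stack: "cdcd" (length 4)

4


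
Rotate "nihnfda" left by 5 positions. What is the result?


Input: "nihnfda", rotate left by 5
First 5 characters: "nihnf"
Remaining characters: "da"
Concatenate remaining + first: "da" + "nihnf" = "danihnf"

danihnf


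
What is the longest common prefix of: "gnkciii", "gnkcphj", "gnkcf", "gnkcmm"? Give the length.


Words: gnkciii, gnkcphj, gnkcf, gnkcmm
  Position 0: all 'g' => match
  Position 1: all 'n' => match
  Position 2: all 'k' => match
  Position 3: all 'c' => match
  Position 4: ('i', 'p', 'f', 'm') => mismatch, stop
LCP = "gnkc" (length 4)

4


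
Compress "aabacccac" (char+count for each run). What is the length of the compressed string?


Input: aabacccac
Runs:
  'a' x 2 => "a2"
  'b' x 1 => "b1"
  'a' x 1 => "a1"
  'c' x 3 => "c3"
  'a' x 1 => "a1"
  'c' x 1 => "c1"
Compressed: "a2b1a1c3a1c1"
Compressed length: 12

12


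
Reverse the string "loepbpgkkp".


Input: loepbpgkkp
Reading characters right to left:
  Position 9: 'p'
  Position 8: 'k'
  Position 7: 'k'
  Position 6: 'g'
  Position 5: 'p'
  Position 4: 'b'
  Position 3: 'p'
  Position 2: 'e'
  Position 1: 'o'
  Position 0: 'l'
Reversed: pkkgpbpeol

pkkgpbpeol


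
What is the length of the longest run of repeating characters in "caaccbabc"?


Input: "caaccbabc"
Scanning for longest run:
  Position 1 ('a'): new char, reset run to 1
  Position 2 ('a'): continues run of 'a', length=2
  Position 3 ('c'): new char, reset run to 1
  Position 4 ('c'): continues run of 'c', length=2
  Position 5 ('b'): new char, reset run to 1
  Position 6 ('a'): new char, reset run to 1
  Position 7 ('b'): new char, reset run to 1
  Position 8 ('c'): new char, reset run to 1
Longest run: 'a' with length 2

2


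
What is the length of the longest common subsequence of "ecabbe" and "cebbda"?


LCS of "ecabbe" and "cebbda"
DP table:
           c    e    b    b    d    a
      0    0    0    0    0    0    0
  e   0    0    1    1    1    1    1
  c   0    1    1    1    1    1    1
  a   0    1    1    1    1    1    2
  b   0    1    1    2    2    2    2
  b   0    1    1    2    3    3    3
  e   0    1    2    2    3    3    3
LCS length = dp[6][6] = 3

3
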